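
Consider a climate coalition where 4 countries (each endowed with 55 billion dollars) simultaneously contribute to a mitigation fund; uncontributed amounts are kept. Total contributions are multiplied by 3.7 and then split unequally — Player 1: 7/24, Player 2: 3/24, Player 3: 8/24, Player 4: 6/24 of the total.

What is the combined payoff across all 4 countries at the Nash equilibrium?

Each unit j contributes comes back to j as 3.7 × (j's share), so j prefers to contribute only if that share exceeds 1/3.7 = 0.2703; otherwise keeping the unit dominates.
Player 1 and Player 3 are above the threshold, contributing 55 each; the remaining 2 contribute 0. Total contributed: 110.
The mitigation fund pays out 3.7 × 110 = 407.00 in total (split across the unequal shares, but the aggregate is all that matters for the group sum).
The 2 free-riders keep 55 each, adding 110. Group total = 110 + 407.00 = 517.00.

517.00 billion dollars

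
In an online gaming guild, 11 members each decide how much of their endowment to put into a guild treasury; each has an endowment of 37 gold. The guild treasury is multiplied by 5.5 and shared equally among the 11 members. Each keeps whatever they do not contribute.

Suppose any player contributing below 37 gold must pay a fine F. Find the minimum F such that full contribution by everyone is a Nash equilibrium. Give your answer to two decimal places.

18.50 gold

Given the others contribute fully, the best deviation is to contribute 0 (any partial contribution still incurs the fine and gives up units whose private return 0.5000 is below 1).
Deviating from 37 to 0 saves 37 gold but forfeits the deviator's share of the drop in the guild treasury: 5.5/11 × 37 = 18.50.
So the deviation gain is 37 − 18.50 = 18.50, and the fine must be at least 18.50 gold to wipe it out.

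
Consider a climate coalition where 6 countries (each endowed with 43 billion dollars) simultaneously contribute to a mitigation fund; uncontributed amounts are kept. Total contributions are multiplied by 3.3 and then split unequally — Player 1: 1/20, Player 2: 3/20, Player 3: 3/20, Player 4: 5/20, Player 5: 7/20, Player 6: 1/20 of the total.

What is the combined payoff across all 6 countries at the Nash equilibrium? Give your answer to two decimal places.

Player j's private return per contributed unit is 3.3 × (j's share). Contributing is weakly dominant for j when that share is at least 1/3.3 = 0.3030, and contributing 0 is dominant otherwise.
Only Player 5 (7/20) clears that bar, contributing 43; the remaining 5 contribute 0. Total contributed: 43.
The mitigation fund pays out 3.3 × 43 = 141.90 in total (split across the unequal shares, but the aggregate is all that matters for the group sum).
The 5 free-riders keep 43 each, adding 215. Group total = 215 + 141.90 = 356.90.

356.90 billion dollars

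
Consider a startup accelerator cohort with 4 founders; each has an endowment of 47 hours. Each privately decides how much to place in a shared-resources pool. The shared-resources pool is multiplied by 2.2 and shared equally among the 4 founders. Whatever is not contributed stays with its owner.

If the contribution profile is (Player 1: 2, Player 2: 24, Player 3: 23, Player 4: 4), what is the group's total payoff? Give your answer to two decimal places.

251.60 hours

Total contributed: 2 + 24 + 23 + 4 = 53; total kept: 4 × 47 − 53 = 135.
The shared-resources pool pays out 2.2 × 53 = 116.60 in aggregate.
Group total = 135 + 116.60 = 251.60.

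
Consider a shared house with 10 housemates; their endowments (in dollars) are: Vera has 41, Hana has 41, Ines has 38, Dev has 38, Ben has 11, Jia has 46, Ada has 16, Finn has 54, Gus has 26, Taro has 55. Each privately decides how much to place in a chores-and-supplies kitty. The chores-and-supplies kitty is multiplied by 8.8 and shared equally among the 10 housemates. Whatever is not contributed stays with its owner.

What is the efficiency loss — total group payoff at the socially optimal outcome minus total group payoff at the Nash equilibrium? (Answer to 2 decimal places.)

The private return per contributed unit is 8.8/10 = 0.8800 < 1 for every player regardless of endowment, so the Nash equilibrium is zero contribution and the group total is Σ E_j = 41 + 41 + 38 + 38 + 11 + 46 + 16 + 54 + 26 + 55 = 366.
Each contributed unit returns 8.800 to the group, so the social optimum is full contribution by everyone: group total = 8.800 × 366 = 3220.80.
Efficiency loss = (8.800 − 1) × 366 = 2854.80.

2854.80 dollars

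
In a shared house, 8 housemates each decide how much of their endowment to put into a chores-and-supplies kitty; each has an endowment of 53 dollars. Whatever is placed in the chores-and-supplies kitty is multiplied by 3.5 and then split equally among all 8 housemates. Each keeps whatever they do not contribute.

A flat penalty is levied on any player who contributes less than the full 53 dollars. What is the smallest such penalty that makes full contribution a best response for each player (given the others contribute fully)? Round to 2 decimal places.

Given the others contribute fully, the best deviation is to contribute 0 (any partial contribution still incurs the fine and gives up units whose private return 0.4375 is below 1).
Deviating from 53 to 0 saves 53 dollars but forfeits the deviator's share of the drop in the chores-and-supplies kitty: 3.5/8 × 53 = 23.19.
So the deviation gain is 53 − 23.19 = 29.81, and the fine must be at least 29.81 dollars to wipe it out.

29.81 dollars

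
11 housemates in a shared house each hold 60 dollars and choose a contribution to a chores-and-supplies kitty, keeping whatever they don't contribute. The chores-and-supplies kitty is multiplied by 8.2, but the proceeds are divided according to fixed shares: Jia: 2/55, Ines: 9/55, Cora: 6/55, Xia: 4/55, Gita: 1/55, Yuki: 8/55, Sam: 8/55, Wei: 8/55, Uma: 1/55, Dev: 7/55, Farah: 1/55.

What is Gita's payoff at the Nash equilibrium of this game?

104.73 dollars

Each unit j contributes comes back to j as 8.2 × (j's share), so j prefers to contribute only if that share exceeds 1/8.2 = 0.1220; otherwise keeping the unit dominates.
Ines, Yuki, Sam, Wei and Dev are above the threshold, contributing 60 each; the remaining 6 contribute 0. Total contributed: 300.
Gita keeps 60 and receives 8.2 × 300 × 1/55 = 44.73 from the chores-and-supplies kitty, for a payoff of 104.73.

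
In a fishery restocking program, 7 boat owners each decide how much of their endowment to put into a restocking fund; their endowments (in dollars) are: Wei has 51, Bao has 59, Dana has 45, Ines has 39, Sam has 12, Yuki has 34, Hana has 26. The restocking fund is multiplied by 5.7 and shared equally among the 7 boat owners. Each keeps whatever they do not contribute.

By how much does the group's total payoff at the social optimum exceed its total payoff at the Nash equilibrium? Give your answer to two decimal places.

1250.20 dollars

The private return per contributed unit is 5.7/7 = 0.8143 < 1 for every player regardless of endowment, so the Nash equilibrium is zero contribution and the group total is Σ E_j = 51 + 59 + 45 + 39 + 12 + 34 + 26 = 266.
Each contributed unit returns 5.700 to the group, so the social optimum is full contribution by everyone: group total = 5.700 × 266 = 1516.20.
Efficiency loss = (5.700 − 1) × 266 = 1250.20.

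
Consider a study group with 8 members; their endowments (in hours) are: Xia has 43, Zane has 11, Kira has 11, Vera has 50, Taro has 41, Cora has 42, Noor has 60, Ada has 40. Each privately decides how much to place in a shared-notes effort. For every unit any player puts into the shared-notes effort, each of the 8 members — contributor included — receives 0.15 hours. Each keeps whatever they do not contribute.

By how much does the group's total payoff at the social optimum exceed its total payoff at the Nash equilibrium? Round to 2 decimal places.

The private return per contributed unit is 0.15 < 1 for everyone, so the Nash equilibrium is zero contribution and the group total is Σ E_j = 43 + 11 + 11 + 50 + 41 + 42 + 60 + 40 = 298.
Each contributed unit returns 1.200 to the group, so the social optimum is full contribution by everyone: group total = 1.200 × 298 = 357.60.
Efficiency loss = (1.200 − 1) × 298 = 59.60.

59.60 hours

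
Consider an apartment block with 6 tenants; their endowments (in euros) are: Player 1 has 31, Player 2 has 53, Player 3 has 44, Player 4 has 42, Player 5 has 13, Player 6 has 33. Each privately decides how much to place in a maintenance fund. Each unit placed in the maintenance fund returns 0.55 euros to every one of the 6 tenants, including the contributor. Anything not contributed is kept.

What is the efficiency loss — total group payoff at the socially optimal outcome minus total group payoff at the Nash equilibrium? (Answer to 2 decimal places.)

The private return per contributed unit is 0.55 < 1 for everyone, so the Nash equilibrium is zero contribution and the group total is Σ E_j = 31 + 53 + 44 + 42 + 13 + 33 = 216.
Each contributed unit returns 3.300 to the group, so the social optimum is full contribution by everyone: group total = 3.300 × 216 = 712.80.
Efficiency loss = (3.300 − 1) × 216 = 496.80.

496.80 euros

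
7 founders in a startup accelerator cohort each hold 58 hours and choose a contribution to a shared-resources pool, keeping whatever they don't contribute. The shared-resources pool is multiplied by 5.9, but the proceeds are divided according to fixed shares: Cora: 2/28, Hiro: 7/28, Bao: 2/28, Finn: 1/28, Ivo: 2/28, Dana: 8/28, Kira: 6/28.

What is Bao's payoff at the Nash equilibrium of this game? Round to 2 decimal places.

For player j, contributing a unit is worthwhile iff 5.9 × (j's share) ≥ 1, i.e. iff j's share is at least 0.1695.
Hiro, Dana and Kira are above the threshold, contributing 58 each; the remaining 4 contribute 0. Total contributed: 174.
Bao keeps 58 and receives 5.9 × 174 × 2/28 = 73.33 from the shared-resources pool, for a payoff of 131.33.

131.33 hours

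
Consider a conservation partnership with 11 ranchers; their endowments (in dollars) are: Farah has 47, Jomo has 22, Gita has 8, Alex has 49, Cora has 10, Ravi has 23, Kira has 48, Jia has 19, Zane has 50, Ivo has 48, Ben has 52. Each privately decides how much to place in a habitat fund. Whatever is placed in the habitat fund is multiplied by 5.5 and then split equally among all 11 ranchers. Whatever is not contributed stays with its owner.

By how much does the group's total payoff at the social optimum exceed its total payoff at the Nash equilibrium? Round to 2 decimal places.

1692.00 dollars

The private return per contributed unit is 5.5/11 = 0.5000 < 1 for every player regardless of endowment, so the Nash equilibrium is zero contribution and the group total is Σ E_j = 47 + 22 + 8 + 49 + 10 + 23 + 48 + 19 + 50 + 48 + 52 = 376.
Each contributed unit returns 5.500 to the group, so the social optimum is full contribution by everyone: group total = 5.500 × 376 = 2068.00.
Efficiency loss = (5.500 − 1) × 376 = 1692.00.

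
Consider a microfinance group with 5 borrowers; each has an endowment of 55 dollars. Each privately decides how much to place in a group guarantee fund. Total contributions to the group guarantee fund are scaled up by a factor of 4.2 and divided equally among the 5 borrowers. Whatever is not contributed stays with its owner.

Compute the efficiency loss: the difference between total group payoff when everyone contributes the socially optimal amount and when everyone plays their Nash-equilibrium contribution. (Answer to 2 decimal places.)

Each contributed unit returns 4.2/5 = 0.8400 to its contributor — below 1 — so contributing 0 is dominant for every player. At the Nash equilibrium everyone keeps their 55, and the group total is 5 × 55 = 275.
Each contributed unit returns 4.200 to the group as a whole (0.8400 to each of 5 players), which exceeds 1, so the social optimum is full contribution: group total = 4.200 × 275 = 1155.00.
Efficiency loss = 1155.00 − 275 = 880.00.

880.00 dollars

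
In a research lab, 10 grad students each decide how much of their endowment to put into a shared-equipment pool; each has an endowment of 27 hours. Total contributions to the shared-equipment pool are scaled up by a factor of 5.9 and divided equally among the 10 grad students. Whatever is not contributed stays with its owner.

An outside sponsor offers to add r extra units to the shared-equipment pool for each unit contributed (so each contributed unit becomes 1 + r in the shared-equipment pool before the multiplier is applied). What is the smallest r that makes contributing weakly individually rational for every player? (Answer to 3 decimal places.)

0.695

With matching at rate r, one contributed unit becomes (1 + r) in the shared-equipment pool and returns 5.9 × (1 + r) / 10 to the contributor.
Setting this equal to 1: 1 + r = 10/5.9 = 1.6949.
So the minimum matching rate is r = 1.6949 − 1 = 0.695.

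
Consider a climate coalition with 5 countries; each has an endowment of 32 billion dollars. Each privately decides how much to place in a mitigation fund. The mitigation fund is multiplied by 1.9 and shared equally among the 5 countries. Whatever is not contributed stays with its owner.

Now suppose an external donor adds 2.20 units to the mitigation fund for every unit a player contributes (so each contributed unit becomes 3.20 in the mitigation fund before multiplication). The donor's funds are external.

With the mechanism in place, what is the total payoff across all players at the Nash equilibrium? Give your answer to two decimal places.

The effective private return per unit is now 1.9 × 3.20 / 5 = 1.2160 > 1, so every player's dominant strategy flips to full contribution.
So the Nash equilibrium is full contribution by all 5; the group earns 1.9 × 3.20 × 160 = 972.80.

972.80 billion dollars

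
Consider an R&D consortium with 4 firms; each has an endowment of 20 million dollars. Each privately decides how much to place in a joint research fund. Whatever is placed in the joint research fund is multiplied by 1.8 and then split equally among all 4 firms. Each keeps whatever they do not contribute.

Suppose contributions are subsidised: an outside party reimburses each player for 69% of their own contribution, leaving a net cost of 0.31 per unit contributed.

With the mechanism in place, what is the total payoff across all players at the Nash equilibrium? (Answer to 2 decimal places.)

199.20 million dollars

With the mechanism, a contributed unit returns (1.8/4) / 0.31 = 1.4516 per unit of net cost to the contributor — now above 1 — so contributing fully is weakly dominant for every player.
At the Nash equilibrium everyone contributes 20. Group total payoff = 4 × (20 × 0.69 + 1.8 × 20) = 199.20.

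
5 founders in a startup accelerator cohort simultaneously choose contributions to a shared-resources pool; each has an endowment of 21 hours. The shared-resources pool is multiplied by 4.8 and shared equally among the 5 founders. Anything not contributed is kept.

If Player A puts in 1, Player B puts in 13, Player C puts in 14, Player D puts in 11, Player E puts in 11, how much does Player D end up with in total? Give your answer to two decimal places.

58.00 hours

Total contributed: 1 + 13 + 14 + 11 + 11 = 50.
Each receives 4.8 × 50 / 5 = 48.00 from the shared-resources pool.
Player D keeps 21 − 11 = 10, so Player D's payoff is 10 + 48.00 = 58.00.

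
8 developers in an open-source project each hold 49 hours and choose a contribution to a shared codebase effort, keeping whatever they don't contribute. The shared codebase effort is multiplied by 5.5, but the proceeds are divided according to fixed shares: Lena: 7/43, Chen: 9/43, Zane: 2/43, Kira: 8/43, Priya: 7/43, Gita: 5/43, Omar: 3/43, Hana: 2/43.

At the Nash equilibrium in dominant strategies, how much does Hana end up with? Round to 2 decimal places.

Player j's private return per contributed unit is 5.5 × (j's share). Contributing is weakly dominant for j when that share is at least 1/5.5 = 0.1818, and contributing 0 is dominant otherwise.
Chen and Kira clear that bar, contributing 49 each; the remaining 6 contribute 0. Total contributed: 98.
Hana keeps 49 and receives 5.5 × 98 × 2/43 = 25.07 from the shared codebase effort, for a payoff of 74.07.

74.07 hours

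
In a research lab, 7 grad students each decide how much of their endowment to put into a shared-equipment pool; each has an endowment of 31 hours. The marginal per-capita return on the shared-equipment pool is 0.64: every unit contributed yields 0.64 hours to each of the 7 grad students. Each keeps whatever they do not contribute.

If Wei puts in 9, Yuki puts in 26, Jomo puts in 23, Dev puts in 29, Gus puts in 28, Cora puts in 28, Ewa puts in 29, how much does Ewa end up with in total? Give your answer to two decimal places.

112.08 hours

Total contributed: 9 + 26 + 23 + 29 + 28 + 28 + 29 = 172.
Each receives 0.64 × 172 = 110.08 from the shared-equipment pool.
Ewa keeps 31 − 29 = 2, so Ewa's payoff is 2 + 110.08 = 112.08.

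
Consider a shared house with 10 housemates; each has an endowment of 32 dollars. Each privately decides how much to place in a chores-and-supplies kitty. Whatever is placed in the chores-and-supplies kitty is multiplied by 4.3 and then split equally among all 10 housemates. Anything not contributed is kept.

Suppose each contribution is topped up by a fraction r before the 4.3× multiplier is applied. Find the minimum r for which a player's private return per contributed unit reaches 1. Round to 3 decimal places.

With matching at rate r, one contributed unit becomes (1 + r) in the chores-and-supplies kitty and returns 4.3 × (1 + r) / 10 to the contributor.
Setting this equal to 1: 1 + r = 10/4.3 = 2.3256.
So the minimum matching rate is r = 2.3256 − 1 = 1.326.

1.326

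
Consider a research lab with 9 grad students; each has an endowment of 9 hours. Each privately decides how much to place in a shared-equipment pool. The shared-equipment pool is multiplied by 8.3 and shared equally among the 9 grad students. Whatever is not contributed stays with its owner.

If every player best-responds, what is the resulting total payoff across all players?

81.00 hours

Each contributed unit returns 8.3/9 = 0.9222 to its contributor — below 1 — so contributing 0 is dominant for every player. At the Nash equilibrium everyone keeps their 9, and the group total is 9 × 9 = 81.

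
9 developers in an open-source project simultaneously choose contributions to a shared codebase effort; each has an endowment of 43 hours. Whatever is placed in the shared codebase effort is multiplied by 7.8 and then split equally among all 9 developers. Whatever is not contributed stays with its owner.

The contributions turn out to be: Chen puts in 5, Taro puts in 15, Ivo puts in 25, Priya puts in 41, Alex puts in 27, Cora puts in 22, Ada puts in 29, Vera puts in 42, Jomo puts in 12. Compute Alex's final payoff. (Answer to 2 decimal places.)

Total contributed: 5 + 15 + 25 + 41 + 27 + 22 + 29 + 42 + 12 = 218.
Each receives 7.8 × 218 / 9 = 188.93 from the shared codebase effort.
Alex keeps 43 − 27 = 16, so Alex's payoff is 16 + 188.93 = 204.93.

204.93 hours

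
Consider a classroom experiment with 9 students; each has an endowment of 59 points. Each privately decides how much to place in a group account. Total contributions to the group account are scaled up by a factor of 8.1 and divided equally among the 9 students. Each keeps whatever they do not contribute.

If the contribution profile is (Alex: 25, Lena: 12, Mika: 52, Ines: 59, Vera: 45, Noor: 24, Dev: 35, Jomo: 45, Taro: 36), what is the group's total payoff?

Total contributed: 25 + 12 + 52 + 59 + 45 + 24 + 35 + 45 + 36 = 333; total kept: 9 × 59 − 333 = 198.
The group account pays out 8.1 × 333 = 2697.30 in aggregate.
Group total = 198 + 2697.30 = 2895.30.

2895.30 points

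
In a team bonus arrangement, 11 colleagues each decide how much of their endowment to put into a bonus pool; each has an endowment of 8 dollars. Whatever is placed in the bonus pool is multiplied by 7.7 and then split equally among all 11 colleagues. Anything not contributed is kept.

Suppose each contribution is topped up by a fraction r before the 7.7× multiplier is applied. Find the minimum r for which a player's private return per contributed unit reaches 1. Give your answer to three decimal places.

0.429

With matching at rate r, one contributed unit becomes (1 + r) in the bonus pool and returns 7.7 × (1 + r) / 11 to the contributor.
Setting this equal to 1: 1 + r = 11/7.7 = 1.4286.
So the minimum matching rate is r = 1.4286 − 1 = 0.429.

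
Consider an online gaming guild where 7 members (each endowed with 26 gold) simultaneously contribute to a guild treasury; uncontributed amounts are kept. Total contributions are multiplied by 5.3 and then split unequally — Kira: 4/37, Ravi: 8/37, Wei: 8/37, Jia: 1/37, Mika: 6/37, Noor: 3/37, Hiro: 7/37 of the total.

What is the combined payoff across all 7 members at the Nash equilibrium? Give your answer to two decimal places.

A player with share s gets back 5.3·s per unit contributed, so full contribution is dominant for anyone with s > 1/5.3 = 0.1887 and zero contribution is dominant for anyone below.
Ravi, Wei and Hiro clear that bar, contributing 26 each; the remaining 4 contribute 0. Total contributed: 78.
The guild treasury pays out 5.3 × 78 = 413.40 in total (split across the unequal shares, but the aggregate is all that matters for the group sum).
The 4 free-riders keep 26 each, adding 104. Group total = 104 + 413.40 = 517.40.

517.40 gold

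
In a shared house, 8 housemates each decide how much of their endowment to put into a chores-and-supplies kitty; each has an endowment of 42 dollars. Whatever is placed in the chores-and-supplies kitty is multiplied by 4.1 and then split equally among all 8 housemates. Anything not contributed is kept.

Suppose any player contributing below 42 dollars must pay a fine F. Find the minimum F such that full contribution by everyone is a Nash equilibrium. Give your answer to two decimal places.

Given the others contribute fully, the best deviation is to contribute 0 (any partial contribution still incurs the fine and gives up units whose private return 0.5125 is below 1).
Deviating from 42 to 0 saves 42 dollars but forfeits the deviator's share of the drop in the chores-and-supplies kitty: 4.1/8 × 42 = 21.52.
So the deviation gain is 42 − 21.52 = 20.48, and the fine must be at least 20.48 dollars to wipe it out.

20.48 dollars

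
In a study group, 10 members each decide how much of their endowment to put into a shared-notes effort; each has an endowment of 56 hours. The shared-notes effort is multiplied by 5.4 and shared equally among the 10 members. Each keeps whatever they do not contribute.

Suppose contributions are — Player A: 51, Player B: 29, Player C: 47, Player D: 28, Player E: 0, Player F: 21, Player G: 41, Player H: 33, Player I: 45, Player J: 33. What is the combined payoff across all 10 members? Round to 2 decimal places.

Total contributed: 51 + 29 + 47 + 28 + 0 + 21 + 41 + 33 + 45 + 33 = 328; total kept: 10 × 56 − 328 = 232.
The shared-notes effort pays out 5.4 × 328 = 1771.20 in aggregate.
Group total = 232 + 1771.20 = 2003.20.

2003.20 hours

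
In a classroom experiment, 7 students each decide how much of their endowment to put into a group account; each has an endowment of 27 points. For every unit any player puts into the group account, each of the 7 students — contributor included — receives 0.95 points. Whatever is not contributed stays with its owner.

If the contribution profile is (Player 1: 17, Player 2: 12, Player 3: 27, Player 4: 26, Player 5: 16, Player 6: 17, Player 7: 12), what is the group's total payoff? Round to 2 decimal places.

Total contributed: 17 + 12 + 27 + 26 + 16 + 17 + 12 = 127; total kept: 7 × 27 − 127 = 62.
The group account pays out 0.95 × 7 × 127 = 844.55 in aggregate.
Group total = 62 + 844.55 = 906.55.

906.55 points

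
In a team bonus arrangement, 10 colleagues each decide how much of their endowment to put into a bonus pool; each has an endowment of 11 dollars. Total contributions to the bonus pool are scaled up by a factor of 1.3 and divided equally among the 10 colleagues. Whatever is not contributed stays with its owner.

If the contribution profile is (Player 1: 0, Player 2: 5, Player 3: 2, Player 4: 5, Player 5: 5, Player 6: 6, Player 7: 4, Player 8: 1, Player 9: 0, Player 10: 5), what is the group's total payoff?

119.90 dollars

Total contributed: 0 + 5 + 2 + 5 + 5 + 6 + 4 + 1 + 0 + 5 = 33; total kept: 10 × 11 − 33 = 77.
The bonus pool pays out 1.3 × 33 = 42.90 in aggregate.
Group total = 77 + 42.90 = 119.90.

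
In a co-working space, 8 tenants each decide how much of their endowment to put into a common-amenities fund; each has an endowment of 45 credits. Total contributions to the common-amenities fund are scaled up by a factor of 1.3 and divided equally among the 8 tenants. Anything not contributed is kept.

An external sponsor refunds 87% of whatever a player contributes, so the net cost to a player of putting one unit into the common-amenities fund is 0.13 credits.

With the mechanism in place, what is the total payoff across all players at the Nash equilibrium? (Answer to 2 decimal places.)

With the mechanism, a contributed unit returns (1.3/8) / 0.13 = 1.2500 per unit of net cost to the contributor — now above 1 — so contributing fully is weakly dominant for every player.
At the Nash equilibrium everyone contributes 45. Group total payoff = 8 × (45 × 0.87 + 1.3 × 45) = 781.20.

781.20 credits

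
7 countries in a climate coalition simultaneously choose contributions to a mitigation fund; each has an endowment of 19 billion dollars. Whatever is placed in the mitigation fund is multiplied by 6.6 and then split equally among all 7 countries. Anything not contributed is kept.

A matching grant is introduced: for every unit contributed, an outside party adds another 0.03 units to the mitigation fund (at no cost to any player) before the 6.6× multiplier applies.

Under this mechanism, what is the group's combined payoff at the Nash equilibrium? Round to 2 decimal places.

Even with the mechanism, each unit contributed returns only 6.6 × 1.03 / 7 = 0.9711 per unit of net cost, so contributing nothing is still dominant.
At the Nash equilibrium no one contributes; group total payoff = 7 × 19 = 133.

133.00 billion dollars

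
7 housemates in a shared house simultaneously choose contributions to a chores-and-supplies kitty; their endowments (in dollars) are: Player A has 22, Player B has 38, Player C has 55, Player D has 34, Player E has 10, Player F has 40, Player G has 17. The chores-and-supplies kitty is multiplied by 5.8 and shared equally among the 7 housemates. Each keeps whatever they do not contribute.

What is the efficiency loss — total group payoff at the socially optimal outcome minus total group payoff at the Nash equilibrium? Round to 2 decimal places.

The private return per contributed unit is 5.8/7 = 0.8286 < 1 for every player regardless of endowment, so the Nash equilibrium is zero contribution and the group total is Σ E_j = 22 + 38 + 55 + 34 + 10 + 40 + 17 = 216.
Each contributed unit returns 5.800 to the group, so the social optimum is full contribution by everyone: group total = 5.800 × 216 = 1252.80.
Efficiency loss = (5.800 − 1) × 216 = 1036.80.

1036.80 dollars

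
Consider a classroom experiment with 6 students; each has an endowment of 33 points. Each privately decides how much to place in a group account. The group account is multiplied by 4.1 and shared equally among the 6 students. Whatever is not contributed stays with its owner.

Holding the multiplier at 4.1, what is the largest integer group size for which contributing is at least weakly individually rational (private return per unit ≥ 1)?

4

Private return per unit is 4.1/(group size), which is ≥ 1 whenever the group size is ≤ 4.1.
The largest such integer is 4.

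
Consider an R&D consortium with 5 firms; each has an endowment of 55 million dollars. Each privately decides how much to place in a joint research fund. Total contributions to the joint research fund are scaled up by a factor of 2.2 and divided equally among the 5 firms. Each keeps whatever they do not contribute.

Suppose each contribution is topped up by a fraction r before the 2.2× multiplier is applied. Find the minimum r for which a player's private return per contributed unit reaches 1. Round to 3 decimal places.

With matching at rate r, one contributed unit becomes (1 + r) in the joint research fund and returns 2.2 × (1 + r) / 5 to the contributor.
Setting this equal to 1: 1 + r = 5/2.2 = 2.2727.
So the minimum matching rate is r = 2.2727 − 1 = 1.273.

1.273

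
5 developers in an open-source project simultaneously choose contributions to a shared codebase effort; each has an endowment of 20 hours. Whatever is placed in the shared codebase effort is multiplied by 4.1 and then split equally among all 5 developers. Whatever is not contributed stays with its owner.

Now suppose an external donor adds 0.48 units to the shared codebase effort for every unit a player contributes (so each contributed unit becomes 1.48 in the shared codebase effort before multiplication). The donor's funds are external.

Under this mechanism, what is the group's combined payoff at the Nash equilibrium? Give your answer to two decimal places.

606.80 hours

Under the mechanism each unit contributed yields 4.1 × 1.48 / 5 = 1.2136 back to its contributor per unit of net cost, which exceeds 1, making full contribution the dominant choice for everyone.
So the Nash equilibrium is full contribution by all 5; the group earns 4.1 × 1.48 × 100 = 606.80.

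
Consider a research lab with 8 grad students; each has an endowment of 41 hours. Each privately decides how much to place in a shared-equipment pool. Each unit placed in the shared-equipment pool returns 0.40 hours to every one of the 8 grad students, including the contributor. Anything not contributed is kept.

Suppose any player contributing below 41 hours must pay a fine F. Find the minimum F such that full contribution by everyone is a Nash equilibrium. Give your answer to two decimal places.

Given the others contribute fully, the best deviation is to contribute 0 (any partial contribution still incurs the fine and gives up units whose private return 0.40 is below 1).
Deviating from 41 to 0 saves 41 hours but forfeits the deviator's share of the drop in the shared-equipment pool: 0.40 × 41 = 16.40.
So the deviation gain is 41 − 16.40 = 24.60, and the fine must be at least 24.60 hours to wipe it out.

24.60 hours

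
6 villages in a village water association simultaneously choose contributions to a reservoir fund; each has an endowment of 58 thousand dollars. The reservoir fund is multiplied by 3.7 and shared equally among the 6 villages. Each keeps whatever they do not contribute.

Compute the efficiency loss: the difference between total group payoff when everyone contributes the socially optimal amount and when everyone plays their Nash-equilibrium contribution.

939.60 thousand dollars

Each contributed unit returns 3.7/6 = 0.6167 to its contributor — below 1 — so contributing 0 is dominant for every player. At the Nash equilibrium everyone keeps their 58, and the group total is 6 × 58 = 348.
Each contributed unit returns 3.700 to the group as a whole (0.6167 to each of 6 players), which exceeds 1, so the social optimum is full contribution: group total = 3.700 × 348 = 1287.60.
Efficiency loss = 1287.60 − 348 = 939.60.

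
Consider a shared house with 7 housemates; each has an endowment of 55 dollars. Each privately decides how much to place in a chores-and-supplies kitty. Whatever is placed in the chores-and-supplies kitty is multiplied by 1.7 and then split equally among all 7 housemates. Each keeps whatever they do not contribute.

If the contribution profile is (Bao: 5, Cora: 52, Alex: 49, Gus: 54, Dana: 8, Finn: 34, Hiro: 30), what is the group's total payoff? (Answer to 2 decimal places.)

547.40 dollars

Total contributed: 5 + 52 + 49 + 54 + 8 + 34 + 30 = 232; total kept: 7 × 55 − 232 = 153.
The chores-and-supplies kitty pays out 1.7 × 232 = 394.40 in aggregate.
Group total = 153 + 394.40 = 547.40.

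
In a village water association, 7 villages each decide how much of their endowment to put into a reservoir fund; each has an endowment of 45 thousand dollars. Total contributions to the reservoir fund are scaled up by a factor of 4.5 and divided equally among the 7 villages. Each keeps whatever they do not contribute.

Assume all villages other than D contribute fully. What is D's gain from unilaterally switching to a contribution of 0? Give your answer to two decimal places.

16.07 thousand dollars

Switching from a contribution of 45 to 0 lets D keep an extra 45 thousand dollars, but lowers the reservoir fund by 45, which costs D their own share of that drop: 4.5/7 × 45 = 28.93.
Net gain = 45 − 28.93 = 16.07. The private return per contributed unit (0.6429) is below 1, so free-riding is indeed the best response regardless of what the others do.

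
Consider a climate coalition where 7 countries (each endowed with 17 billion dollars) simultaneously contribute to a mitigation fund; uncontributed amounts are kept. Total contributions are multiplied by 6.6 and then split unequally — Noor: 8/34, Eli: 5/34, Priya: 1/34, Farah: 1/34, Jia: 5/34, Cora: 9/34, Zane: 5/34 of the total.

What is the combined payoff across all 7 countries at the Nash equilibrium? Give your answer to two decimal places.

309.40 billion dollars

A player with share s gets back 6.6·s per unit contributed, so full contribution is dominant for anyone with s > 1/6.6 = 0.1515 and zero contribution is dominant for anyone below.
The shares above 0.1515 belong to Noor and Cora, contributing 17 each; the remaining 5 contribute 0. Total contributed: 34.
The mitigation fund pays out 6.6 × 34 = 224.40 in total (split across the unequal shares, but the aggregate is all that matters for the group sum).
The 5 free-riders keep 17 each, adding 85. Group total = 85 + 224.40 = 309.40.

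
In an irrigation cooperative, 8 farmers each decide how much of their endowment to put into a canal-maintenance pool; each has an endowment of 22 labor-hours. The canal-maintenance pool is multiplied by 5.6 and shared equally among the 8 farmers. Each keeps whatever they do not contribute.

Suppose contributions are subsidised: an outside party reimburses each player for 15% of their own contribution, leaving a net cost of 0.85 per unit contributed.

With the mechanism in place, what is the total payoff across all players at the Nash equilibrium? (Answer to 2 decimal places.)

176.00 labor-hours

The effective private return is (5.6/8) / 0.85 = 0.8235, which is still under 1, so the mechanism doesn't change anyone's dominant strategy: zero contribution.
Everyone keeps their endowment and the group total is 8 × 22 = 176.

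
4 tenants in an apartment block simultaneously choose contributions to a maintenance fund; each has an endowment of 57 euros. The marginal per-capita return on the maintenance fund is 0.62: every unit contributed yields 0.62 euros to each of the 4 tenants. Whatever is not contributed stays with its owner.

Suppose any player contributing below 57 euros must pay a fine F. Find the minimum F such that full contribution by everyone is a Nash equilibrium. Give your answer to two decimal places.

Given the others contribute fully, the best deviation is to contribute 0 (any partial contribution still incurs the fine and gives up units whose private return 0.62 is below 1).
Deviating from 57 to 0 saves 57 euros but forfeits the deviator's share of the drop in the maintenance fund: 0.62 × 57 = 35.34.
So the deviation gain is 57 − 35.34 = 21.66, and the fine must be at least 21.66 euros to wipe it out.

21.66 euros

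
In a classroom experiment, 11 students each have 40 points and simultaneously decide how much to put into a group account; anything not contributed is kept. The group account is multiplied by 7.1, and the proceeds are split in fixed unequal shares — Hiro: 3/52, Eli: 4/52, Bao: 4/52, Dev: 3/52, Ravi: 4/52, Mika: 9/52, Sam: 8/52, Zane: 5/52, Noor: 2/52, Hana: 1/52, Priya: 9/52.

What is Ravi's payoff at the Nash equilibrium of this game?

105.54 points

A player with share s gets back 7.1·s per unit contributed, so full contribution is dominant for anyone with s > 1/7.1 = 0.1408 and zero contribution is dominant for anyone below.
Mika, Sam and Priya are above the threshold, contributing 40 each; the remaining 8 contribute 0. Total contributed: 120.
Ravi keeps 40 and receives 7.1 × 120 × 4/52 = 65.54 from the group account, for a payoff of 105.54.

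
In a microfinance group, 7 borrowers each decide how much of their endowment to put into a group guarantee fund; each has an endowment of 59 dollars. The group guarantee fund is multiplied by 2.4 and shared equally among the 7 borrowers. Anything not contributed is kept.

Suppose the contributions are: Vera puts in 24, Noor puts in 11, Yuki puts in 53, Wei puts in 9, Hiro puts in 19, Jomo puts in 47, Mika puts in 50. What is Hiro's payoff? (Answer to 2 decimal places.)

113.03 dollars

Total contributed: 24 + 11 + 53 + 9 + 19 + 47 + 50 = 213.
Each receives 2.4 × 213 / 7 = 73.03 from the group guarantee fund.
Hiro keeps 59 − 19 = 40, so Hiro's payoff is 40 + 73.03 = 113.03.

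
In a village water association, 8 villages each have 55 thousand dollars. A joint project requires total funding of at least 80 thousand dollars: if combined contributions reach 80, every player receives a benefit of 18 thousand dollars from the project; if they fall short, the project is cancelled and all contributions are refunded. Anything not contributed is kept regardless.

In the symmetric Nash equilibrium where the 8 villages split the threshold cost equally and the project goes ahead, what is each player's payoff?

Equal share of the threshold: 80/8 = 10.
At this profile no one gains by cutting their contribution: any cut drops the total below 80, the project is cancelled, contributions are refunded, and the deviator ends with 55, which is less than 55 − 10 + 18 = 63. Contributing more than 10 just wastes the excess. So contributing exactly 10 is a best response.
Each player's payoff: 55 − 10 + 18 = 63.

63 thousand dollars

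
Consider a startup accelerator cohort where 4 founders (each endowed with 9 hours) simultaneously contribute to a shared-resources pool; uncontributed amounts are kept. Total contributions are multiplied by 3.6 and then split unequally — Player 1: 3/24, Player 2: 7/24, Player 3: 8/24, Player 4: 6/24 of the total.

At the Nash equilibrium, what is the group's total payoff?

For player j, contributing a unit is worthwhile iff 3.6 × (j's share) ≥ 1, i.e. iff j's share is at least 0.2778.
Player 2 and Player 3 clear that bar, contributing 9 each; the remaining 2 contribute 0. Total contributed: 18.
The shared-resources pool pays out 3.6 × 18 = 64.80 in total (split across the unequal shares, but the aggregate is all that matters for the group sum).
The 2 free-riders keep 9 each, adding 18. Group total = 18 + 64.80 = 82.80.

82.80 hours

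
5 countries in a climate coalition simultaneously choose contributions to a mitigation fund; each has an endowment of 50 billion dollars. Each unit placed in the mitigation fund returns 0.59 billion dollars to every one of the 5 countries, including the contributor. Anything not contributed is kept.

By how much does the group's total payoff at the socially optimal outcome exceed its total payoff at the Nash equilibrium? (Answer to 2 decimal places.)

487.50 billion dollars

The private return per contributed unit is 0.59 < 1, so contributing 0 is dominant for every player. At the Nash equilibrium everyone keeps their 50, and the group total is 5 × 50 = 250.
Each contributed unit returns 2.950 to the group as a whole (0.59 to each of 5 players), which exceeds 1, so the social optimum is full contribution: group total = 2.950 × 250 = 737.50.
Efficiency loss = 737.50 − 250 = 487.50.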